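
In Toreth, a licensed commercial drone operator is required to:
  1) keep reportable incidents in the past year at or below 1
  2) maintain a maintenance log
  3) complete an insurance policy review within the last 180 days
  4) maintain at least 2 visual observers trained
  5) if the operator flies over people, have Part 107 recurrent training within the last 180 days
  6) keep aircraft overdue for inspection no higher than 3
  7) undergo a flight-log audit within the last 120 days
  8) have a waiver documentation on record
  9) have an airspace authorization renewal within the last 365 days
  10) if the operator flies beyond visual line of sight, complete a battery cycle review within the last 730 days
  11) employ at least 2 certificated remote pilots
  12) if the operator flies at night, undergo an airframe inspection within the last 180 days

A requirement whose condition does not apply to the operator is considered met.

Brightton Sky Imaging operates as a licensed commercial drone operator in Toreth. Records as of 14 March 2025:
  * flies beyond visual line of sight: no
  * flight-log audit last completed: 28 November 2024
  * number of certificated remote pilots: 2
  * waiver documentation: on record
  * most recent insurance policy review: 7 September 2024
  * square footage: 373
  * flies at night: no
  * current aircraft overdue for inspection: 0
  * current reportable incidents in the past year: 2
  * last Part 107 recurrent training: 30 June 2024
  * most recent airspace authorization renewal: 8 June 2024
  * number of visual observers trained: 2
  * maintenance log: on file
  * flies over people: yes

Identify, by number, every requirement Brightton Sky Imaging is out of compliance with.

1, 3, 5

1. reportable incidents in the past year 2 > 1 → not met
2. maintenance log present → met
3. insurance policy review 188 days ago vs limit 180 → not met
4. visual observers trained 2 ≥ 2 → met
5. condition 'flies over people' holds; Part 107 recurrent training 257 days ago vs limit 180 → not met
6. aircraft overdue for inspection 0 ≤ 3 → met
7. flight-log audit 106 days ago vs limit 120 → met
8. waiver documentation present → met
9. airspace authorization renewal 279 days ago vs limit 365 → met
10. condition 'flies beyond visual line of sight' does not hold → requirement n/a → met
11. certificated remote pilots 2 ≥ 2 → met
12. condition 'flies at night' does not hold → requirement n/a → met
Not met: 1, 3, 5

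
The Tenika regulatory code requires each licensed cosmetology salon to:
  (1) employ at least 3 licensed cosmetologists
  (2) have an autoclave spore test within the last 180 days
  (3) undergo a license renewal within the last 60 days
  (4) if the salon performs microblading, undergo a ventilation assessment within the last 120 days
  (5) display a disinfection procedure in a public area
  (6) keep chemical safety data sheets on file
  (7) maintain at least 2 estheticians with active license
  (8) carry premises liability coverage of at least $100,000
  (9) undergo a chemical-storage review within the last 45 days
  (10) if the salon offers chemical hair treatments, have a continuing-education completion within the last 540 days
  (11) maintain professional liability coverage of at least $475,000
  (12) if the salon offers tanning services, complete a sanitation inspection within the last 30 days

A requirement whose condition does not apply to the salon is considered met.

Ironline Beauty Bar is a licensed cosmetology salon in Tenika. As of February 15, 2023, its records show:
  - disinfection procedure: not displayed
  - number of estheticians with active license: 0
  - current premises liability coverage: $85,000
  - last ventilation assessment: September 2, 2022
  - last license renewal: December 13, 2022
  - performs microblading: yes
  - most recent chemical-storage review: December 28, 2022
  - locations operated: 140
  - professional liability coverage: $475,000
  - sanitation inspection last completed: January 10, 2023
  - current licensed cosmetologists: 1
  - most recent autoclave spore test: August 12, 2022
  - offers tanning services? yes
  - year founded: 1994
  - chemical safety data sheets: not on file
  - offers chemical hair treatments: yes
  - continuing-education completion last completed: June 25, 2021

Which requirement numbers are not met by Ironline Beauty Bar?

1, 2, 3, 4, 5, 6, 7, 8, 9, 10, 12

1. licensed cosmetologists 1 < 3 → not met
2. autoclave spore test 187 days ago vs limit 180 → not met
3. license renewal 64 days ago vs limit 60 → not met
4. condition 'performs microblading' holds; ventilation assessment 166 days ago vs limit 120 → not met
5. disinfection procedure absent → not met
6. chemical safety data sheets absent → not met
7. estheticians with active license 0 < 2 → not met
8. premises liability coverage $85,000 < $100,000 → not met
9. chemical-storage review 49 days ago vs limit 45 → not met
10. condition 'offers chemical hair treatments' holds; continuing-education completion 600 days ago vs limit 540 → not met
11. professional liability coverage $475,000 ≥ $475,000 → met
12. condition 'offers tanning services' holds; sanitation inspection 36 days ago vs limit 30 → not met
Not met: 1, 2, 3, 4, 5, 6, 7, 8, 9, 10, 12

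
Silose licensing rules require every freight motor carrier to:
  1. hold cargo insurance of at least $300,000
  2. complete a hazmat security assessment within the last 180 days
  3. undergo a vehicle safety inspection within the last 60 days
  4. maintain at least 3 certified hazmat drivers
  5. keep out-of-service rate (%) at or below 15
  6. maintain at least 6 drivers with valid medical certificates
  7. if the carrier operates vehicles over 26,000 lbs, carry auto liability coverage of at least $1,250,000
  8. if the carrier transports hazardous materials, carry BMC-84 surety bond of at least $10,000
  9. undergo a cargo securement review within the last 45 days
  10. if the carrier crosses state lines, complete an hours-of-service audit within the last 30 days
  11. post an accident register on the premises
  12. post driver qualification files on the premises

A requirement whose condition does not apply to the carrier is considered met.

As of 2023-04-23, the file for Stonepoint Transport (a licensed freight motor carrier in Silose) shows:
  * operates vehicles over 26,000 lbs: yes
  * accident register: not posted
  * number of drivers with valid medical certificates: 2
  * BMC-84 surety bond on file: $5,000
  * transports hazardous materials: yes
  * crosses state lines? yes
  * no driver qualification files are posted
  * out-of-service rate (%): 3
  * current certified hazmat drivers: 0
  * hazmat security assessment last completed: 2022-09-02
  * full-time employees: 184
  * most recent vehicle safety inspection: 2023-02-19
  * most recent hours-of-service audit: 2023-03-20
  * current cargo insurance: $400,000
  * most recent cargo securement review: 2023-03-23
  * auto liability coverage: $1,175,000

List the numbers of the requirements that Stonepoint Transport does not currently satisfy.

2, 3, 4, 6, 7, 8, 10, 11, 12

1. cargo insurance $400,000 ≥ $300,000 → met
2. hazmat security assessment 233 days ago vs limit 180 → not met
3. vehicle safety inspection 63 days ago vs limit 60 → not met
4. certified hazmat drivers 0 < 3 → not met
5. out-of-service rate (%) 3 ≤ 15 → met
6. drivers with valid medical certificates 2 < 6 → not met
7. condition 'operates vehicles over 26,000 lbs' holds; auto liability coverage $1,175,000 < $1,250,000 → not met
8. condition 'transports hazardous materials' holds; BMC-84 surety bond $5,000 < $10,000 → not met
9. cargo securement review 31 days ago vs limit 45 → met
10. condition 'crosses state lines' holds; hours-of-service audit 34 days ago vs limit 30 → not met
11. accident register absent → not met
12. driver qualification files absent → not met
Not met: 2, 3, 4, 6, 7, 8, 10, 11, 12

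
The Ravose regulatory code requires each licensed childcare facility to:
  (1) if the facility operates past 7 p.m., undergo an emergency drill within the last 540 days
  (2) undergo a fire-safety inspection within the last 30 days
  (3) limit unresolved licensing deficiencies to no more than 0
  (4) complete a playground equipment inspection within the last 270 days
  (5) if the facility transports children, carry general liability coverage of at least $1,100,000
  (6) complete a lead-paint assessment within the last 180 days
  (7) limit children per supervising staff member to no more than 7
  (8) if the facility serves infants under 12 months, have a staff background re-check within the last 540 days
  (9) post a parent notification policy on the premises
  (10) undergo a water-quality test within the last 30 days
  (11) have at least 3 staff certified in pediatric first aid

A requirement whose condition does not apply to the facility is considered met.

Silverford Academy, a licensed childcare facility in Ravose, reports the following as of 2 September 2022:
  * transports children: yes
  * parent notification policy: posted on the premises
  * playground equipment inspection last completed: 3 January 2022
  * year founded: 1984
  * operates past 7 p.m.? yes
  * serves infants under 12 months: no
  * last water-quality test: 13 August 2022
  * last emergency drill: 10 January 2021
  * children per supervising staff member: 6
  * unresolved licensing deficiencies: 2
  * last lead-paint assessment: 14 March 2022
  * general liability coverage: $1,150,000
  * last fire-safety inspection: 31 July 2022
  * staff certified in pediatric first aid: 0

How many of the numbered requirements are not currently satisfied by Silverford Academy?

4

1. condition 'operates past 7 p.m.' holds; emergency drill 600 days ago vs limit 540 → not met
2. fire-safety inspection 33 days ago vs limit 30 → not met
3. unresolved licensing deficiencies 2 > 0 → not met
4. playground equipment inspection 242 days ago vs limit 270 → met
5. condition 'transports children' holds; general liability coverage $1,150,000 ≥ $1,100,000 → met
6. lead-paint assessment 172 days ago vs limit 180 → met
7. children per supervising staff member 6 ≤ 7 → met
8. condition 'serves infants under 12 months' does not hold → requirement n/a → met
9. parent notification policy present → met
10. water-quality test 20 days ago vs limit 30 → met
11. staff certified in pediatric first aid 0 < 3 → not met
Not met: 4 of 11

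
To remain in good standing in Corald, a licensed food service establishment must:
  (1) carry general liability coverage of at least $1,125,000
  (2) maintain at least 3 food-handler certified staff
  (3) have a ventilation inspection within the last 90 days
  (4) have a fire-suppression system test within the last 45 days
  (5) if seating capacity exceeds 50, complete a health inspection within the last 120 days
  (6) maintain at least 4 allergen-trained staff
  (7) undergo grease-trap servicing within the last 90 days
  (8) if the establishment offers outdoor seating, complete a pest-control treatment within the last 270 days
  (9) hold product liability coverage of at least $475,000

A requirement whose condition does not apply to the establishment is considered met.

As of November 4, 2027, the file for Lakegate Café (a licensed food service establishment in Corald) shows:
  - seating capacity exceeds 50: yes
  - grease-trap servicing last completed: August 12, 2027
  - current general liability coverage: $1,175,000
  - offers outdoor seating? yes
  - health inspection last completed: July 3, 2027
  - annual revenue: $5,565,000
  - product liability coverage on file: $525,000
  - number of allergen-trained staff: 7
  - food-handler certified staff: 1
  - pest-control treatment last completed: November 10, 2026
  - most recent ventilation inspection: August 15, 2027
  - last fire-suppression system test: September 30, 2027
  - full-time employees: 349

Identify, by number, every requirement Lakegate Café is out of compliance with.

2, 5, 8

1. general liability coverage $1,175,000 ≥ $1,125,000 → met
2. food-handler certified staff 1 < 3 → not met
3. ventilation inspection 81 days ago vs limit 90 → met
4. fire-suppression system test 35 days ago vs limit 45 → met
5. condition 'seating capacity exceeds 50' holds; health inspection 124 days ago vs limit 120 → not met
6. allergen-trained staff 7 ≥ 4 → met
7. grease-trap servicing 84 days ago vs limit 90 → met
8. condition 'offers outdoor seating' holds; pest-control treatment 359 days ago vs limit 270 → not met
9. product liability coverage $525,000 ≥ $475,000 → met
Not met: 2, 5, 8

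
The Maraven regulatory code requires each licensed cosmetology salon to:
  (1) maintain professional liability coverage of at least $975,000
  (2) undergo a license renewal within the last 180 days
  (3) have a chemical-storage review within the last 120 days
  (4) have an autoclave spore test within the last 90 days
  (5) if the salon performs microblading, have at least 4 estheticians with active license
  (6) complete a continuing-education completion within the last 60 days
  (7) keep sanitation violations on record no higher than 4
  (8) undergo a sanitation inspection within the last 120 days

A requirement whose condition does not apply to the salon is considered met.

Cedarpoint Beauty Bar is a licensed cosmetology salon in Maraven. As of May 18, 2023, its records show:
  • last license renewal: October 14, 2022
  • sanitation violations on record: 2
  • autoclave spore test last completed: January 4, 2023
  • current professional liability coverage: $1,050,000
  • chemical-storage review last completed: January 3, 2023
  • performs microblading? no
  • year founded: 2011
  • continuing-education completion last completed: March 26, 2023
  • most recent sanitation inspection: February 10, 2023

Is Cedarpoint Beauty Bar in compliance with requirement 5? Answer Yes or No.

5. condition 'performs microblading' does not hold → requirement n/a → met

Yes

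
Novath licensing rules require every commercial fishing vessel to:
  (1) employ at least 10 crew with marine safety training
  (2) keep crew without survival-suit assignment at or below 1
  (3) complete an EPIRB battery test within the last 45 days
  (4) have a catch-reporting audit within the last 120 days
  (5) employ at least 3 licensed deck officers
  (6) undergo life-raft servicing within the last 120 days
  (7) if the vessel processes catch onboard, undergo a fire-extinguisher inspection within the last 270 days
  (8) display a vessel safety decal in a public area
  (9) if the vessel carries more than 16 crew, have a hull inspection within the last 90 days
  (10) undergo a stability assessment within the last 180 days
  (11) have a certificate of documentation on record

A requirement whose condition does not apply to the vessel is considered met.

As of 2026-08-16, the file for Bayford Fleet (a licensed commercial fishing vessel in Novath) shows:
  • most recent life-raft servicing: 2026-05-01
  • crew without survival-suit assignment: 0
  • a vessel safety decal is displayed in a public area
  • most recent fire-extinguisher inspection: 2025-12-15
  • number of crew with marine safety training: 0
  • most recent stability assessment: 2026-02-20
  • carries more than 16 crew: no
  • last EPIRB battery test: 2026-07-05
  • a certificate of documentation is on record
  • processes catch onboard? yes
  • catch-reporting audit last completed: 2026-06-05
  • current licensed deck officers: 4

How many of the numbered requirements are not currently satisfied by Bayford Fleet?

1

1. crew with marine safety training 0 < 10 → not met
2. crew without survival-suit assignment 0 ≤ 1 → met
3. EPIRB battery test 42 days ago vs limit 45 → met
4. catch-reporting audit 72 days ago vs limit 120 → met
5. licensed deck officers 4 ≥ 3 → met
6. life-raft servicing 107 days ago vs limit 120 → met
7. condition 'processes catch onboard' holds; fire-extinguisher inspection 244 days ago vs limit 270 → met
8. vessel safety decal present → met
9. condition 'carries more than 16 crew' does not hold → requirement n/a → met
10. stability assessment 177 days ago vs limit 180 → met
11. certificate of documentation present → met
Not met: 1 of 11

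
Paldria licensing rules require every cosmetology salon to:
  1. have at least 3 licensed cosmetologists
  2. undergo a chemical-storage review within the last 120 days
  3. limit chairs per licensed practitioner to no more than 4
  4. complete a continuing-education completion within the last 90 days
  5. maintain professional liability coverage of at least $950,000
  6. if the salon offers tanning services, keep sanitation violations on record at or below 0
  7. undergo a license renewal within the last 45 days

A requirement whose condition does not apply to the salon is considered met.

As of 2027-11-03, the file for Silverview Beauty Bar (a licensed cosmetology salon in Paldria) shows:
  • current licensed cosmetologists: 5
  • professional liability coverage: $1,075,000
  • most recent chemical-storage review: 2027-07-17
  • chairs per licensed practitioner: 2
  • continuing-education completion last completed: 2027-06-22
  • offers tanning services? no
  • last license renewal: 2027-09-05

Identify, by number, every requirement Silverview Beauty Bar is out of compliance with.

4, 7

1. licensed cosmetologists 5 ≥ 3 → met
2. chemical-storage review 109 days ago vs limit 120 → met
3. chairs per licensed practitioner 2 ≤ 4 → met
4. continuing-education completion 134 days ago vs limit 90 → not met
5. professional liability coverage $1,075,000 ≥ $950,000 → met
6. condition 'offers tanning services' does not hold → requirement n/a → met
7. license renewal 59 days ago vs limit 45 → not met
Not met: 4, 7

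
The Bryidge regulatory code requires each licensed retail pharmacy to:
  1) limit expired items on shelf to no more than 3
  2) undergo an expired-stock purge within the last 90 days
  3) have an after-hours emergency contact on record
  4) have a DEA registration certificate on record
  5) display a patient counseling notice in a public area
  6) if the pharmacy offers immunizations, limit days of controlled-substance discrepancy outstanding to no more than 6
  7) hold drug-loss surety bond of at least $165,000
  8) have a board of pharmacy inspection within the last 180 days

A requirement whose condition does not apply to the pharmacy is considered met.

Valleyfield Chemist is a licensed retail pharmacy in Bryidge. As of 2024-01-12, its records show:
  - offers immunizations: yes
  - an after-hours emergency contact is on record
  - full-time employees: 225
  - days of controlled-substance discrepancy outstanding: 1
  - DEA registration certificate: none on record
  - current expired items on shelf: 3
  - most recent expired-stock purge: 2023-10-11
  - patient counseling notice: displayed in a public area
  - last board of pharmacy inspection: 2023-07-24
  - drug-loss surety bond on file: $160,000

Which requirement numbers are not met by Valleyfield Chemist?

2, 4, 7

1. expired items on shelf 3 ≤ 3 → met
2. expired-stock purge 93 days ago vs limit 90 → not met
3. after-hours emergency contact present → met
4. DEA registration certificate absent → not met
5. patient counseling notice present → met
6. condition 'offers immunizations' holds; days of controlled-substance discrepancy outstanding 1 ≤ 6 → met
7. drug-loss surety bond $160,000 < $165,000 → not met
8. board of pharmacy inspection 172 days ago vs limit 180 → met
Not met: 2, 4, 7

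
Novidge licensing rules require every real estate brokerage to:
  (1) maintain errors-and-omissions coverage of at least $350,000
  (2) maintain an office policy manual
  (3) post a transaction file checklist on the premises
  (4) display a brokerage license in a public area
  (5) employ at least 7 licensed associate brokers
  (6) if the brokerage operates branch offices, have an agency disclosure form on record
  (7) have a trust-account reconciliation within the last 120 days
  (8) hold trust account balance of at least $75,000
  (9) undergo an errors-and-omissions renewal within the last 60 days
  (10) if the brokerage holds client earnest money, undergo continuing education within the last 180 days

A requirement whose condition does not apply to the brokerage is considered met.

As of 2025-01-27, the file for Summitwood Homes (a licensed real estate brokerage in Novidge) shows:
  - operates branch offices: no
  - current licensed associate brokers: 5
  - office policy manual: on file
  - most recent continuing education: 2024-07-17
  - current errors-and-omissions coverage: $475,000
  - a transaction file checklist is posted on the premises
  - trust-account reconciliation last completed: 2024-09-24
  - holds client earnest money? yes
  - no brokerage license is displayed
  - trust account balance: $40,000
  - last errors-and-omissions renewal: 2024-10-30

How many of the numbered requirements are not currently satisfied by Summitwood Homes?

6

1. errors-and-omissions coverage $475,000 ≥ $350,000 → met
2. office policy manual present → met
3. transaction file checklist present → met
4. brokerage license absent → not met
5. licensed associate brokers 5 < 7 → not met
6. condition 'operates branch offices' does not hold → requirement n/a → met
7. trust-account reconciliation 125 days ago vs limit 120 → not met
8. trust account balance $40,000 < $75,000 → not met
9. errors-and-omissions renewal 89 days ago vs limit 60 → not met
10. condition 'holds client earnest money' holds; continuing education 194 days ago vs limit 180 → not met
Not met: 6 of 10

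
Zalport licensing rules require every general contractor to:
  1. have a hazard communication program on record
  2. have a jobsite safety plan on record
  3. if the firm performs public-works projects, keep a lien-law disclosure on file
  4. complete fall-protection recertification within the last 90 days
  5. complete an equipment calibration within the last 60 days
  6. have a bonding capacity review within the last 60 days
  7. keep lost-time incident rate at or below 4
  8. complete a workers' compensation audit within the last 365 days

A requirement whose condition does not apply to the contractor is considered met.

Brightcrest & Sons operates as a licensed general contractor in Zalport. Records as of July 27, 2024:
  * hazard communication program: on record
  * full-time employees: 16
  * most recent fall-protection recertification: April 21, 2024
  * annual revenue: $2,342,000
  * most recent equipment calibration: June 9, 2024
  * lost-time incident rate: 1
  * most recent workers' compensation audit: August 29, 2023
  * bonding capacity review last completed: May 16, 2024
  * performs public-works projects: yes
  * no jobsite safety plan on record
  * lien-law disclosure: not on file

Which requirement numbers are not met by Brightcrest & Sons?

1. hazard communication program present → met
2. jobsite safety plan absent → not met
3. condition 'performs public-works projects' holds; lien-law disclosure absent → not met
4. fall-protection recertification 97 days ago vs limit 90 → not met
5. equipment calibration 48 days ago vs limit 60 → met
6. bonding capacity review 72 days ago vs limit 60 → not met
7. lost-time incident rate 1 ≤ 4 → met
8. workers' compensation audit 333 days ago vs limit 365 → met
Not met: 2, 3, 4, 6

2, 3, 4, 6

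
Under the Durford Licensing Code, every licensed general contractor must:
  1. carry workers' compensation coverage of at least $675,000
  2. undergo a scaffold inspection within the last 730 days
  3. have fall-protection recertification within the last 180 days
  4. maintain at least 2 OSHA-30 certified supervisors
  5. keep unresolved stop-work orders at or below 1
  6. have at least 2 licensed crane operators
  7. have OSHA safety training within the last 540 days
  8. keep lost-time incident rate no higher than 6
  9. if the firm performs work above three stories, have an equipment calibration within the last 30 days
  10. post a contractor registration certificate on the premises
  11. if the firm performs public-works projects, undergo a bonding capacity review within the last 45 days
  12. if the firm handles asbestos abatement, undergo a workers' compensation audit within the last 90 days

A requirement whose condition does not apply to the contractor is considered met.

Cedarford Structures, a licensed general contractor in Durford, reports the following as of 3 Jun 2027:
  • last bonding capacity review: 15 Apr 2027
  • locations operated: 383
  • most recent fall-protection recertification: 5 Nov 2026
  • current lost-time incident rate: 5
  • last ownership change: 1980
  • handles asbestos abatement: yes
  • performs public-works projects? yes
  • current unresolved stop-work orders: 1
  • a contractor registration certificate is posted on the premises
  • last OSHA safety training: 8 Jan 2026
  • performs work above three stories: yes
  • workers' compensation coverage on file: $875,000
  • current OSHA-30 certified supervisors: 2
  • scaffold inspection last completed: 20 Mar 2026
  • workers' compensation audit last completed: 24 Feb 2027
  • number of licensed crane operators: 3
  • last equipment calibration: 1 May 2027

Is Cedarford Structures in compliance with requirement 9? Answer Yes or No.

9. condition 'performs work above three stories' holds; equipment calibration 33 days ago vs limit 30 → not met

No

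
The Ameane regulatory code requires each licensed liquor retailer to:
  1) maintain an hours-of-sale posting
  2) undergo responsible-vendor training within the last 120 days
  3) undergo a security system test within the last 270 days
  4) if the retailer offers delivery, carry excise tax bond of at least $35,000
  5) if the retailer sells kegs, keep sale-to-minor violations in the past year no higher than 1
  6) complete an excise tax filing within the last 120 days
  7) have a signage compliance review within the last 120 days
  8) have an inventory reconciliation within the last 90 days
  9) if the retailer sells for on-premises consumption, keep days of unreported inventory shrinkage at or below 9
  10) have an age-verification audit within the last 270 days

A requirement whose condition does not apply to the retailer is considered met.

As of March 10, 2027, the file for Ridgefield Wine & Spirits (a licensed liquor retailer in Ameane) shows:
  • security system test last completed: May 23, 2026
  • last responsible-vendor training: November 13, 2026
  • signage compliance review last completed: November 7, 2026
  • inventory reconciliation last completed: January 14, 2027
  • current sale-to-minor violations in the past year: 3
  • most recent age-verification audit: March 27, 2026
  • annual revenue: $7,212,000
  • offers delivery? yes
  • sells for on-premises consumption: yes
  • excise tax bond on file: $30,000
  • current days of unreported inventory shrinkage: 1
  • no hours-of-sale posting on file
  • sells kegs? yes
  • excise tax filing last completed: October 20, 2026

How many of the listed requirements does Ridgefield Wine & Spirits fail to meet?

7

1. hours-of-sale posting absent → not met
2. responsible-vendor training 117 days ago vs limit 120 → met
3. security system test 291 days ago vs limit 270 → not met
4. condition 'offers delivery' holds; excise tax bond $30,000 < $35,000 → not met
5. condition 'sells kegs' holds; sale-to-minor violations in the past year 3 > 1 → not met
6. excise tax filing 141 days ago vs limit 120 → not met
7. signage compliance review 123 days ago vs limit 120 → not met
8. inventory reconciliation 55 days ago vs limit 90 → met
9. condition 'sells for on-premises consumption' holds; days of unreported inventory shrinkage 1 ≤ 9 → met
10. age-verification audit 348 days ago vs limit 270 → not met
Not met: 7 of 10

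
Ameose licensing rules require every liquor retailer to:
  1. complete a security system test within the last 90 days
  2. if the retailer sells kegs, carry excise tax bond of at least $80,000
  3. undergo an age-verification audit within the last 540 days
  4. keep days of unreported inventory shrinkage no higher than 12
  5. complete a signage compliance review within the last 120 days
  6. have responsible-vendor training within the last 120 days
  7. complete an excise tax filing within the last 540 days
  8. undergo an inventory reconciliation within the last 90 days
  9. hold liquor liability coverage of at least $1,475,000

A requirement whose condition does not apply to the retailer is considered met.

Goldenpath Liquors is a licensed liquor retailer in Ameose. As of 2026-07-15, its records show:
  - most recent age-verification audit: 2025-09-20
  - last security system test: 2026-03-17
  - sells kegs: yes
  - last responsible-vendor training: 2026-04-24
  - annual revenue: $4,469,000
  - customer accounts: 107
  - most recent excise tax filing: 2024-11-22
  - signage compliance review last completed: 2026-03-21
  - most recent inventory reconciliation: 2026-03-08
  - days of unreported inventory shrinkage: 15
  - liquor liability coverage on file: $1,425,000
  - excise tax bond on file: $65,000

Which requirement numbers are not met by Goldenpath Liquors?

1, 2, 4, 7, 8, 9

1. security system test 120 days ago vs limit 90 → not met
2. condition 'sells kegs' holds; excise tax bond $65,000 < $80,000 → not met
3. age-verification audit 298 days ago vs limit 540 → met
4. days of unreported inventory shrinkage 15 > 12 → not met
5. signage compliance review 116 days ago vs limit 120 → met
6. responsible-vendor training 82 days ago vs limit 120 → met
7. excise tax filing 600 days ago vs limit 540 → not met
8. inventory reconciliation 129 days ago vs limit 90 → not met
9. liquor liability coverage $1,425,000 < $1,475,000 → not met
Not met: 1, 2, 4, 7, 8, 9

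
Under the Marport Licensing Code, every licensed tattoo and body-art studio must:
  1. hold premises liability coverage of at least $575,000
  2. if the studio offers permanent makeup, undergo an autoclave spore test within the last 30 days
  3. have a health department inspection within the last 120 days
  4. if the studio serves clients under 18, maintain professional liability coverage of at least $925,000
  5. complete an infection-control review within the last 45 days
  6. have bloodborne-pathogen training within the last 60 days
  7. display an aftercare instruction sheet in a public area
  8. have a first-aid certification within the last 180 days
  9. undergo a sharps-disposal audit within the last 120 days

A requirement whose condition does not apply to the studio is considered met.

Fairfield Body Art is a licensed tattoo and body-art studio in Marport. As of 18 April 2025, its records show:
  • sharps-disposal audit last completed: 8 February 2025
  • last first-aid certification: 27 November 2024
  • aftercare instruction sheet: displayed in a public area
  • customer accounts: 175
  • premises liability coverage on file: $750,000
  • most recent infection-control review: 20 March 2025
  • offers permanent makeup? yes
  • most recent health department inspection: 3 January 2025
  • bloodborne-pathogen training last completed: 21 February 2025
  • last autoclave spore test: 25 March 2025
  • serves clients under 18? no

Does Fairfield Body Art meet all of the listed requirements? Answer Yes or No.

1. premises liability coverage $750,000 ≥ $575,000 → met
2. condition 'offers permanent makeup' holds; autoclave spore test 24 days ago vs limit 30 → met
3. health department inspection 105 days ago vs limit 120 → met
4. condition 'serves clients under 18' does not hold → requirement n/a → met
5. infection-control review 29 days ago vs limit 45 → met
6. bloodborne-pathogen training 56 days ago vs limit 60 → met
7. aftercare instruction sheet present → met
8. first-aid certification 142 days ago vs limit 180 → met
9. sharps-disposal audit 69 days ago vs limit 120 → met
All met.

Yes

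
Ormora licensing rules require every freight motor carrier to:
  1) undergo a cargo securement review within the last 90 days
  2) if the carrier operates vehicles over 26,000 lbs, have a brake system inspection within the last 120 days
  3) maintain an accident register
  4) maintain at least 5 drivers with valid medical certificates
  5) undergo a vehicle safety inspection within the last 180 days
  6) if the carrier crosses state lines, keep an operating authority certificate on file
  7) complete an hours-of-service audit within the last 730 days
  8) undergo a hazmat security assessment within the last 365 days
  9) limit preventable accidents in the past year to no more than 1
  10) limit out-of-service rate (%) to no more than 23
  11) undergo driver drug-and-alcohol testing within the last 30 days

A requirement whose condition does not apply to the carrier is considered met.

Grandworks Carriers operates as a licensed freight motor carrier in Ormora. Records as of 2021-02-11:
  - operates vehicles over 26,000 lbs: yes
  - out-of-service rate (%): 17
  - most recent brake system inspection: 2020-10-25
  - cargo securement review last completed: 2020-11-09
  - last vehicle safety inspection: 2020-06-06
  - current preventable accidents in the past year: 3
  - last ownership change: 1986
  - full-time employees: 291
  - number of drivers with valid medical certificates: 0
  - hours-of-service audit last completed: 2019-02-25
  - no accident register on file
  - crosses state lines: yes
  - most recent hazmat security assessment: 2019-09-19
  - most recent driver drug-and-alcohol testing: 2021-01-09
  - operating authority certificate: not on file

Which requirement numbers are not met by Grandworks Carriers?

1. cargo securement review 94 days ago vs limit 90 → not met
2. condition 'operates vehicles over 26,000 lbs' holds; brake system inspection 109 days ago vs limit 120 → met
3. accident register absent → not met
4. drivers with valid medical certificates 0 < 5 → not met
5. vehicle safety inspection 250 days ago vs limit 180 → not met
6. condition 'crosses state lines' holds; operating authority certificate absent → not met
7. hours-of-service audit 717 days ago vs limit 730 → met
8. hazmat security assessment 511 days ago vs limit 365 → not met
9. preventable accidents in the past year 3 > 1 → not met
10. out-of-service rate (%) 17 ≤ 23 → met
11. driver drug-and-alcohol testing 33 days ago vs limit 30 → not met
Not met: 1, 3, 4, 5, 6, 8, 9, 11

1, 3, 4, 5, 6, 8, 9, 11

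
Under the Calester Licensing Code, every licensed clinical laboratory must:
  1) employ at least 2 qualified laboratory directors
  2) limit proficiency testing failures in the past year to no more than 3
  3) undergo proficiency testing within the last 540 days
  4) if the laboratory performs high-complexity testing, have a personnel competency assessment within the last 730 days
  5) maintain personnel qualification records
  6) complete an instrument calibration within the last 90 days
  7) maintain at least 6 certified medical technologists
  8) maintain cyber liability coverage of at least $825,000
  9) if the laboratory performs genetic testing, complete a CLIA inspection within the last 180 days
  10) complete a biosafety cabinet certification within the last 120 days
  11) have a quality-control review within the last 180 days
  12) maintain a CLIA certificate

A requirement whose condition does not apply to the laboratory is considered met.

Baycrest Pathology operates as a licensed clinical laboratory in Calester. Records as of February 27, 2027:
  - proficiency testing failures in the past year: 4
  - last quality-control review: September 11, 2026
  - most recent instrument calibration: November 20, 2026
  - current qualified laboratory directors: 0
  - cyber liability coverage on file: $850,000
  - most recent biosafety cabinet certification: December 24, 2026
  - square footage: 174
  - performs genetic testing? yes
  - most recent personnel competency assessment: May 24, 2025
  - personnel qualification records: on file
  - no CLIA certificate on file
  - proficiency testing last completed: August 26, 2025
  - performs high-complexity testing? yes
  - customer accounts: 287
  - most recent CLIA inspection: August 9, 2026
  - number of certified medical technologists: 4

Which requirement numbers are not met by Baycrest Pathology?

1, 2, 3, 6, 7, 9, 12

1. qualified laboratory directors 0 < 2 → not met
2. proficiency testing failures in the past year 4 > 3 → not met
3. proficiency testing 550 days ago vs limit 540 → not met
4. condition 'performs high-complexity testing' holds; personnel competency assessment 644 days ago vs limit 730 → met
5. personnel qualification records present → met
6. instrument calibration 99 days ago vs limit 90 → not met
7. certified medical technologists 4 < 6 → not met
8. cyber liability coverage $850,000 ≥ $825,000 → met
9. condition 'performs genetic testing' holds; CLIA inspection 202 days ago vs limit 180 → not met
10. biosafety cabinet certification 65 days ago vs limit 120 → met
11. quality-control review 169 days ago vs limit 180 → met
12. CLIA certificate absent → not met
Not met: 1, 2, 3, 6, 7, 9, 12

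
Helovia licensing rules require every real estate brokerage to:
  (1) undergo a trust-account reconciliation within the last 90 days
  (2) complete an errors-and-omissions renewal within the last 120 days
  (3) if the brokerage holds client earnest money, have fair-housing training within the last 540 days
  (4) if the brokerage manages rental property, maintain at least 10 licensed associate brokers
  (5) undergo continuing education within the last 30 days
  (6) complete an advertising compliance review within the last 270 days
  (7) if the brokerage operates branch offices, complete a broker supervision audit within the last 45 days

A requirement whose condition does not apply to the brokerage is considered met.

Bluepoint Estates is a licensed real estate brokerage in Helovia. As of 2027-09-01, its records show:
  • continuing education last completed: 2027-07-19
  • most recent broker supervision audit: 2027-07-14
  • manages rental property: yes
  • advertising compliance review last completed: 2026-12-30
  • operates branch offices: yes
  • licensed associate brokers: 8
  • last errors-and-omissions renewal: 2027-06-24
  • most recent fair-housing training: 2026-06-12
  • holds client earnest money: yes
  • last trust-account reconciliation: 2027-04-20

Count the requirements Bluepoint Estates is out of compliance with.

1. trust-account reconciliation 134 days ago vs limit 90 → not met
2. errors-and-omissions renewal 69 days ago vs limit 120 → met
3. condition 'holds client earnest money' holds; fair-housing training 446 days ago vs limit 540 → met
4. condition 'manages rental property' holds; licensed associate brokers 8 < 10 → not met
5. continuing education 44 days ago vs limit 30 → not met
6. advertising compliance review 245 days ago vs limit 270 → met
7. condition 'operates branch offices' holds; broker supervision audit 49 days ago vs limit 45 → not met
Not met: 4 of 7

4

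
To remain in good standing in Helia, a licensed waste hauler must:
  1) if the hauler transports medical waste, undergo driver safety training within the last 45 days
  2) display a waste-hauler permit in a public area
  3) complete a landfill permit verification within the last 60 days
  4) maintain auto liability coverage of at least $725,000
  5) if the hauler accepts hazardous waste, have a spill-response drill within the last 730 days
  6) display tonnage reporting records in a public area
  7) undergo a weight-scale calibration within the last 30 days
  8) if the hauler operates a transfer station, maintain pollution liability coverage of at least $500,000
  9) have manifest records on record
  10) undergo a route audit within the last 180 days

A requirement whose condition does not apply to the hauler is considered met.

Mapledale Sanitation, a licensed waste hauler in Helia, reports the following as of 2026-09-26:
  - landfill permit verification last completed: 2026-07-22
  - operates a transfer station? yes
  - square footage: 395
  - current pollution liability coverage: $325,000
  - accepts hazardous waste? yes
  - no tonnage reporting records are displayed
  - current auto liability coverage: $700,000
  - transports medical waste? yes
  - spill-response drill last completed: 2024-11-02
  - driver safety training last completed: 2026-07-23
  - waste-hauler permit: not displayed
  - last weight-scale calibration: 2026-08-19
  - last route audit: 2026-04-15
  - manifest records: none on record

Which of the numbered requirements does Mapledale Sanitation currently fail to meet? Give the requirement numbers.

1. condition 'transports medical waste' holds; driver safety training 65 days ago vs limit 45 → not met
2. waste-hauler permit absent → not met
3. landfill permit verification 66 days ago vs limit 60 → not met
4. auto liability coverage $700,000 < $725,000 → not met
5. condition 'accepts hazardous waste' holds; spill-response drill 693 days ago vs limit 730 → met
6. tonnage reporting records absent → not met
7. weight-scale calibration 38 days ago vs limit 30 → not met
8. condition 'operates a transfer station' holds; pollution liability coverage $325,000 < $500,000 → not met
9. manifest records absent → not met
10. route audit 164 days ago vs limit 180 → met
Not met: 1, 2, 3, 4, 6, 7, 8, 9

1, 2, 3, 4, 6, 7, 8, 9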